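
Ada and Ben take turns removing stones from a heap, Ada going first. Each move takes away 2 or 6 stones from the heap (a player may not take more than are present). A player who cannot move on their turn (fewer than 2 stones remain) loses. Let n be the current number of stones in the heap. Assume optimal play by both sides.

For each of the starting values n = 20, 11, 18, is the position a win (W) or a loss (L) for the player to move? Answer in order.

Label each position W (a win for the player to move) or L (a loss). A position with no legal move is L; any other position is W exactly when some move reaches an L, and L when every move reaches a W.
n=0: no move → L
n=1: no move → L
n=2: →0(L), so W
n=3: →1(L), so W
n=4: →2(W) only, which is W, so L
n=5: →3(W) only, which is W, so L
n=6: →4(L), so W
n=7: →5(L), so W
n=8: →6(W), 2(W) — all W, so L
n=9: →7(W), 3(W) — all W, so L
n=10: →8(L), so W
n=11: →9(L), so W
n=12: →10(W), 6(W) — all W, so L
n=13: →11(W), 7(W) — all W, so L
n=14: →12(L), so W
n=15: →13(L), so W
n=16: →14(W), 10(W) — all W, so L
n=17: →15(W), 11(W) — all W, so L
n=18: →16(L), so W
n=19: →17(L), so W
n=20: →18(W), 14(W) — all W, so L

20: L, 11: W, 18: W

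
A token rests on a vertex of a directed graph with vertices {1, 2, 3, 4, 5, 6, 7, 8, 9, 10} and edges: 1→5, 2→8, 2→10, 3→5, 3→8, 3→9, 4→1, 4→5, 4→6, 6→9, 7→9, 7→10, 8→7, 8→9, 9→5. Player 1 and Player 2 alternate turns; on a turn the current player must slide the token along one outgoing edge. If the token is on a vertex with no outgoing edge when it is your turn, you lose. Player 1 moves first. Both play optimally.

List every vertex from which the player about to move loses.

5, 6, 8, 10

Classify positions by backward induction: terminal positions (no move available) are L. From any other position, the mover wins iff some move reaches an L.
Every edge goes from a vertex to one that appears earlier in the order 5, 10, 9, 6, 7, 8, 1, 3, 4, 2, so processing vertices in that order labels each vertex after all of its successors.
5: no outgoing edge → L
10: no outgoing edge → L
9: W (go to 5, an L position)
6: L (sole option 9(W) is W)
7: W (go to 10, an L position)
8: L (options 7(W), 9(W) are all W)
1: W (go to 5, an L position)
3: W (go to 8, an L position)
4: W (go to 6, an L position)
2: W (go to 8, an L position)
Reading off the rows marked L gives the requested list; there are 4 such vertices.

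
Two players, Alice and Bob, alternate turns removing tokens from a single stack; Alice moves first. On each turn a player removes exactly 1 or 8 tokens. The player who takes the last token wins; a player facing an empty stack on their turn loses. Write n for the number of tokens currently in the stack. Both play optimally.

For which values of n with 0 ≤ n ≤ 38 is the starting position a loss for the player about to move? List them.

0, 2, 4, 6, 9, 11, 13, 15, 18, 20, 22, 24, 27, 29, 31, 33, 36, 38

Classify positions by backward induction: terminal positions (no move available) are L. From any other position, the mover wins iff some move reaches an L.
n=0: no move → L
n=1: can move to 0, which is L ⇒ W
n=2: the only move is to 1(W), a W ⇒ L
n=3: can move to 2, which is L ⇒ W
n=4: the only move is to 3(W), a W ⇒ L
n=5: can move to 4, which is L ⇒ W
n=6: the only move is to 5(W), a W ⇒ L
n=7: can move to 6, which is L ⇒ W
n=8: can move to 0, which is L ⇒ W
n=9: moves to 8(W), 1(W); every one is W ⇒ L
n=10: can move to 9, which is L ⇒ W
n=11: moves to 10(W), 3(W); every one is W ⇒ L
n=12: can move to 11, which is L ⇒ W
n=13: moves to 12(W), 5(W); every one is W ⇒ L
n=14: can move to 13, which is L ⇒ W
n=15: moves to 14(W), 7(W); every one is W ⇒ L
n=16: can move to 15, which is L ⇒ W
n=17: can move to 9, which is L ⇒ W
n=18: moves to 17(W), 10(W); every one is W ⇒ L
n=19: can move to 18, which is L ⇒ W
n=20: moves to 19(W), 12(W); every one is W ⇒ L
n=21: can move to 20, which is L ⇒ W
n=22: moves to 21(W), 14(W); every one is W ⇒ L
n=23: can move to 22, which is L ⇒ W
n=24: moves to 23(W), 16(W); every one is W ⇒ L
n=25: can move to 24, which is L ⇒ W
n=26: can move to 18, which is L ⇒ W
n=27: moves to 26(W), 19(W); every one is W ⇒ L
n=28: can move to 27, which is L ⇒ W
n=29: moves to 28(W), 21(W); every one is W ⇒ L
n=30: can move to 29, which is L ⇒ W
n=31: moves to 30(W), 23(W); every one is W ⇒ L
n=32: can move to 31, which is L ⇒ W
n=33: moves to 32(W), 25(W); every one is W ⇒ L
n=34: can move to 33, which is L ⇒ W
n=35: can move to 27, which is L ⇒ W
n=36: moves to 35(W), 28(W); every one is W ⇒ L
n=37: can move to 36, which is L ⇒ W
n=38: moves to 37(W), 30(W); every one is W ⇒ L
The losing starting values of n are exactly the entries labelled L in this table (18 of them).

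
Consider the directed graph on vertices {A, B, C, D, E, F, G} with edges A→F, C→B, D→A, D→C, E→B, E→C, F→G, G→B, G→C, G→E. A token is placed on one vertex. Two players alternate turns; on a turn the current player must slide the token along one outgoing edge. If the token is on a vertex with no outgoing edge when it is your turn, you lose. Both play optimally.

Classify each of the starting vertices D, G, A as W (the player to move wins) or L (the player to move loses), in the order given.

D: L, G: W, A: W

Compute win/loss labels from the base case upward. A position with no move is L. Any other position is W if it can reach an L in one move, else L.
Every edge goes from a vertex to one that appears earlier in the order B, C, E, G, F, A, D, so processing vertices in that order labels each vertex after all of its successors.
B: no outgoing edge → L
C: W (go to B, an L position)
E: W (go to B, an L position)
G: W (go to B, an L position)
F: L (sole option G(W) is W)
A: W (go to F, an L position)
D: L (options A(W), C(W) are all W)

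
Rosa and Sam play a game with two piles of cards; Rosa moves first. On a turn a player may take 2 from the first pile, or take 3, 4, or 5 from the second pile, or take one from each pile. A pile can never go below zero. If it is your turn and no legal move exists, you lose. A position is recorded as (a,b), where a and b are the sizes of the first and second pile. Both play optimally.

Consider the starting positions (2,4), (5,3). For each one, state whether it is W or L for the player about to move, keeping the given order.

Label each position W (a win for the player to move) or L (a loss). A position with no legal move is L; any other position is W exactly when some move reaches an L, and L when every move reaches a W.
No move ever increases a pile, so every position that can arise here has a ≤ 5 and b ≤ 4; it is enough to label the cells with 0 ≤ a ≤ 5 and 0 ≤ b ≤ 4.
Every move lowers a or b (never raises either), so fill the grid row by row in increasing a, and left to right within a row: each cell's successors are then already labelled.
      b=0  b=1  b=2  b=3  b=4
a=0:    L    L    L    W    W
a=1:    L    W    W    W    W
a=2:    W    W    W    L    L
a=3:    W    L    L    L    W
a=4:    L    L    W    W    W
a=5:    L    W    W    W    W
Cells with no legal move (terminal, hence L): (0,0), (0,1), (0,2), (1,0).
The remaining L cells, each justified by listing all of its moves:
(2,3): L (options (0,3)(W), (2,0)(W), (1,2)(W) are all W)
(2,4): L (options (0,4)(W), (2,1)(W), (2,0)(W), (1,3)(W) are all W)
(3,1): L (options (1,1)(W), (2,0)(W) are all W)
(3,2): L (options (1,2)(W), (2,1)(W) are all W)
(3,3): L (options (1,3)(W), (3,0)(W), (2,2)(W) are all W)
(4,0): L (sole option (2,0)(W) is W)
(4,1): L (options (2,1)(W), (3,0)(W) are all W)
(5,0): L (sole option (3,0)(W) is W)
Every other cell has at least one move into one of the L cells above, so it is W.
(2,4): one of the L cells justified above, so L
(5,3): the move to (3,3) reaches an L cell, so W

(2,4): L, (5,3): W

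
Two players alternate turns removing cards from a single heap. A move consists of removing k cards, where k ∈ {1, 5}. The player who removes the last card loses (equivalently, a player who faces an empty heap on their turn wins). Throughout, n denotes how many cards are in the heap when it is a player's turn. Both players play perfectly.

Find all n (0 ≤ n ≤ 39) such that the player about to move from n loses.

Label each position W (a win for the player to move) or L (a loss). A position with no legal move is W; any other position is W exactly when some move reaches an L, and L when every move reaches a W.
n=0: no move; the opponent has just taken the last card and therefore loses → W
n=1: the only move is to 0(W), a W ⇒ L
n=2: can move to 1, which is L ⇒ W
n=3: the only move is to 2(W), a W ⇒ L
n=4: can move to 3, which is L ⇒ W
n=5: moves to 4(W), 0(W); every one is W ⇒ L
n=6: can move to 5, which is L ⇒ W
n=7: moves to 6(W), 2(W); every one is W ⇒ L
n=8: can move to 7, which is L ⇒ W
n=9: moves to 8(W), 4(W); every one is W ⇒ L
n=10: can move to 9, which is L ⇒ W
n=11: moves to 10(W), 6(W); every one is W ⇒ L
n=12: can move to 11, which is L ⇒ W
n=13: moves to 12(W), 8(W); every one is W ⇒ L
n=14: can move to 13, which is L ⇒ W
n=15: moves to 14(W), 10(W); every one is W ⇒ L
n=16: can move to 15, which is L ⇒ W
n=17: moves to 16(W), 12(W); every one is W ⇒ L
n=18: can move to 17, which is L ⇒ W
n=19: moves to 18(W), 14(W); every one is W ⇒ L
n=20: can move to 19, which is L ⇒ W
n=21: moves to 20(W), 16(W); every one is W ⇒ L
n=22: can move to 21, which is L ⇒ W
n=23: moves to 22(W), 18(W); every one is W ⇒ L
n=24: can move to 23, which is L ⇒ W
n=25: moves to 24(W), 20(W); every one is W ⇒ L
n=26: can move to 25, which is L ⇒ W
n=27: moves to 26(W), 22(W); every one is W ⇒ L
n=28: can move to 27, which is L ⇒ W
n=29: moves to 28(W), 24(W); every one is W ⇒ L
n=30: can move to 29, which is L ⇒ W
n=31: moves to 30(W), 26(W); every one is W ⇒ L
n=32: can move to 31, which is L ⇒ W
n=33: moves to 32(W), 28(W); every one is W ⇒ L
n=34: can move to 33, which is L ⇒ W
n=35: moves to 34(W), 30(W); every one is W ⇒ L
n=36: can move to 35, which is L ⇒ W
n=37: moves to 36(W), 32(W); every one is W ⇒ L
n=38: can move to 37, which is L ⇒ W
n=39: moves to 38(W), 34(W); every one is W ⇒ L
Reading off the rows marked L gives the requested list; there are 20 such values of n.

1, 3, 5, 7, 9, 11, 13, 15, 17, 19, 21, 23, 25, 27, 29, 31, 33, 35, 37, 39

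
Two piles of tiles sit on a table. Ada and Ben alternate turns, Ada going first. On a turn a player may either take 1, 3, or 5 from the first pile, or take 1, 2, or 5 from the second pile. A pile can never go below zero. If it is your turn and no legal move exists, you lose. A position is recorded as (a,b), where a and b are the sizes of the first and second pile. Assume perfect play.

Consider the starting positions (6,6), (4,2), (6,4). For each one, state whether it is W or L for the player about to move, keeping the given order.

(6,6): L, (4,2): W, (6,4): W

Positions with no move are L. A position that does have a move is losing for the player to move precisely when every available move leads to a winning position for the opponent. Fill in the labels:
No move ever increases a pile, so every position that can arise here has a ≤ 6 and b ≤ 6; it is enough to label the cells with 0 ≤ a ≤ 6 and 0 ≤ b ≤ 6.
Every move lowers a or b (never raises either), so fill the grid row by row in increasing a, and left to right within a row: each cell's successors are then already labelled.
      b=0  b=1  b=2  b=3  b=4  b=5  b=6
a=0:    L    W    W    L    W    W    L
a=1:    W    L    W    W    L    W    W
a=2:    L    W    W    L    W    W    L
a=3:    W    L    W    W    L    W    W
a=4:    L    W    W    L    W    W    L
a=5:    W    L    W    W    L    W    W
a=6:    L    W    W    L    W    W    L
Cells with no legal move (terminal, hence L): (0,0).
The remaining L cells, each justified by listing all of its moves:
(0,3): moves to (0,2)(W), (0,1)(W); every one is W ⇒ L
(0,6): moves to (0,5)(W), (0,4)(W), (0,1)(W); every one is W ⇒ L
(1,1): moves to (0,1)(W), (1,0)(W); every one is W ⇒ L
(1,4): moves to (0,4)(W), (1,3)(W), (1,2)(W); every one is W ⇒ L
(2,0): the only move is to (1,0)(W), a W ⇒ L
(2,3): moves to (1,3)(W), (2,2)(W), (2,1)(W); every one is W ⇒ L
(2,6): moves to (1,6)(W), (2,5)(W), (2,4)(W), (2,1)(W); every one is W ⇒ L
(3,1): moves to (2,1)(W), (0,1)(W), (3,0)(W); every one is W ⇒ L
(3,4): moves to (2,4)(W), (0,4)(W), (3,3)(W), (3,2)(W); every one is W ⇒ L
(4,0): moves to (3,0)(W), (1,0)(W); every one is W ⇒ L
(4,3): moves to (3,3)(W), (1,3)(W), (4,2)(W), (4,1)(W); every one is W ⇒ L
(4,6): moves to (3,6)(W), (1,6)(W), (4,5)(W), (4,4)(W), (4,1)(W); every one is W ⇒ L
(5,1): moves to (4,1)(W), (2,1)(W), (0,1)(W), (5,0)(W); every one is W ⇒ L
(5,4): moves to (4,4)(W), (2,4)(W), (0,4)(W), (5,3)(W), (5,2)(W); every one is W ⇒ L
(6,0): moves to (5,0)(W), (3,0)(W), (1,0)(W); every one is W ⇒ L
(6,3): moves to (5,3)(W), (3,3)(W), (1,3)(W), (6,2)(W), (6,1)(W); every one is W ⇒ L
(6,6): moves to (5,6)(W), (3,6)(W), (1,6)(W), (6,5)(W), (6,4)(W), (6,1)(W); every one is W ⇒ L
Every other cell has at least one move into one of the L cells above, so it is W.
(6,6): one of the L cells justified above, so L
(4,2): the move to (4,0) reaches an L cell, so W
(6,4): the move to (5,4) reaches an L cell, so W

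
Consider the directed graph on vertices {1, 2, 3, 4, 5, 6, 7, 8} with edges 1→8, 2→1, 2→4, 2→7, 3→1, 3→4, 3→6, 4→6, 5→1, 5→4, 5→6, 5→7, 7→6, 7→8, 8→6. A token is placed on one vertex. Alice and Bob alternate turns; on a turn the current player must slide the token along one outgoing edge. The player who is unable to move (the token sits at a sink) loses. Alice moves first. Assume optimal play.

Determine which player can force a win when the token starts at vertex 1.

Build the W/L table. Terminal = L. A non-terminal position is W if it has a move to some L; otherwise it is L.
Every edge goes from a vertex to one that appears earlier in the order 6, 8, 7, 4, 1, 2, 5, 3, so processing vertices in that order labels each vertex after all of its successors.
6: no outgoing edge → L
8: can move to 6, which is L ⇒ W
7: can move to 6, which is L ⇒ W
4: can move to 6, which is L ⇒ W
1: the only move is to 8(W), a W ⇒ L
2: can move to 1, which is L ⇒ W
5: can move to 1, which is L ⇒ W
3: can move to 1, which is L ⇒ W
Every move from 1 reaches a W position, so the mover loses.

Bob wins.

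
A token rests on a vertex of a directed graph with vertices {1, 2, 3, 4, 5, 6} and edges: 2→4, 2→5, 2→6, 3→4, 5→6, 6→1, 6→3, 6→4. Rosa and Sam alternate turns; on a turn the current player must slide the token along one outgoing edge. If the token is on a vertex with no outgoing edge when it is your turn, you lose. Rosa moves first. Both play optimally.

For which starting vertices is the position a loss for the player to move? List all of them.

1, 4, 5

Label each position W (a win for the player to move) or L (a loss). A position with no legal move is L; any other position is W exactly when some move reaches an L, and L when every move reaches a W.
Every edge goes from a vertex to one that appears earlier in the order 1, 4, 3, 6, 5, 2, so processing vertices in that order labels each vertex after all of its successors.
1: no outgoing edge → L
4: no outgoing edge → L
3: can move to 4, which is L ⇒ W
6: can move to 4, which is L ⇒ W
5: the only move is to 6(W), a W ⇒ L
2: can move to 5, which is L ⇒ W
The losing starting vertices are exactly the entries labelled L in this table (3 of them).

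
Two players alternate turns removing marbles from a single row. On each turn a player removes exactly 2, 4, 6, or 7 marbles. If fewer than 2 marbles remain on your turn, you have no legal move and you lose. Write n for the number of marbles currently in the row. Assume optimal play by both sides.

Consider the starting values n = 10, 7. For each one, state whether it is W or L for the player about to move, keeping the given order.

10: L, 7: W

Classify positions by backward induction: terminal positions (no move available) are L. From any other position, the mover wins iff some move reaches an L.
n=0: no move → L
n=1: no move → L
n=2: can move to 0, which is L ⇒ W
n=3: can move to 1, which is L ⇒ W
n=4: can move to 0, which is L ⇒ W
n=5: can move to 1, which is L ⇒ W
n=6: can move to 0, which is L ⇒ W
n=7: can move to 1, which is L ⇒ W
n=8: can move to 1, which is L ⇒ W
n=9: moves to 7(W), 5(W), 3(W), 2(W); every one is W ⇒ L
n=10: moves to 8(W), 6(W), 4(W), 3(W); every one is W ⇒ L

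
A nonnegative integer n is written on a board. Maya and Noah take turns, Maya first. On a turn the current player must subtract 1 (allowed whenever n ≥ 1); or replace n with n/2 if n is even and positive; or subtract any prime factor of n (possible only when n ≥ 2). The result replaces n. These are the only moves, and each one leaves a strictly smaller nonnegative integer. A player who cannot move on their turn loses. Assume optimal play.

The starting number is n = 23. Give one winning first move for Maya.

Move to 0.

Label each position W (a win for the player to move) or L (a loss). A position with no legal move is L; any other position is W exactly when some move reaches an L, and L when every move reaches a W.
n=0: no move → L
n=1: →0(L), so W
n=2: →0(L), so W
n=3: →0(L), so W
n=4: →2(W), 3(W) — all W, so L
n=5: →0(L), so W
n=6: →4(L), so W
n=7: →0(L), so W
n=8: →4(L), so W
n=9: →6(W), 8(W) — all W, so L
n=10: →9(L), so W
n=11: →0(L), so W
n=12: →9(L), so W
n=13: →0(L), so W
n=14: →7(W), 12(W), 13(W) — all W, so L
n=15: →14(L), so W
n=16: →14(L), so W
n=17: →0(L), so W
n=18: →9(L), so W
n=19: →0(L), so W
n=20: →10(W), 15(W), 18(W), 19(W) — all W, so L
n=21: →14(L), so W
n=22: →20(L), so W
n=23: →0(L), so W
From 23, the L positions reachable in one move are: 0.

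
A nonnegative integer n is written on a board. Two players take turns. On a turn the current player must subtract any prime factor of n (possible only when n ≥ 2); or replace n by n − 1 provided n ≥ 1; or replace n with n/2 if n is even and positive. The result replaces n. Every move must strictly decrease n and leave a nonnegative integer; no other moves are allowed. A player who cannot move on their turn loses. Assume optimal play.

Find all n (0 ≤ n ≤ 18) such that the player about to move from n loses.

0, 4, 9, 14

Work bottom-up. With no move the player to move loses. Otherwise the position is W if at least one move leads to an L position for the opponent, and L if every move leads to a W.
n=0: no move → L
n=1: W (go to 0, an L position)
n=2: W (go to 0, an L position)
n=3: W (go to 0, an L position)
n=4: L (options 2(W), 3(W) are all W)
n=5: W (go to 0, an L position)
n=6: W (go to 4, an L position)
n=7: W (go to 0, an L position)
n=8: W (go to 4, an L position)
n=9: L (options 6(W), 8(W) are all W)
n=10: W (go to 9, an L position)
n=11: W (go to 0, an L position)
n=12: W (go to 9, an L position)
n=13: W (go to 0, an L position)
n=14: L (options 7(W), 12(W), 13(W) are all W)
n=15: W (go to 14, an L position)
n=16: W (go to 14, an L position)
n=17: W (go to 0, an L position)
n=18: W (go to 9, an L position)
The losing starting values of n are exactly the entries labelled L in this table (4 of them).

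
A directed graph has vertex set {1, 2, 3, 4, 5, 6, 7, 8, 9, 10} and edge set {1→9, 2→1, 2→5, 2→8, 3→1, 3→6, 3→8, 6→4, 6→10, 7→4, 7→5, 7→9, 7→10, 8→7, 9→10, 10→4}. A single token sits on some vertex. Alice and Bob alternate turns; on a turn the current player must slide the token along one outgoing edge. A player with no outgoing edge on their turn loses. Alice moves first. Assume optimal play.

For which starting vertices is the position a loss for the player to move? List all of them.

Compute win/loss labels from the base case upward. A position with no move is L. Any other position is W if it can reach an L in one move, else L.
Every edge goes from a vertex to one that appears earlier in the order 4, 5, 10, 9, 6, 7, 1, 8, 2, 3, so processing vertices in that order labels each vertex after all of its successors.
4: no outgoing edge → L
5: no outgoing edge → L
10: →4(L), so W
9: →10(W) only, which is W, so L
6: →4(L), so W
7: →9(L), so W
1: →9(L), so W
8: →7(W) only, which is W, so L
2: →8(L), so W
3: →8(L), so W
The losing starting vertices are exactly the entries labelled L in this table (4 of them).

4, 5, 8, 9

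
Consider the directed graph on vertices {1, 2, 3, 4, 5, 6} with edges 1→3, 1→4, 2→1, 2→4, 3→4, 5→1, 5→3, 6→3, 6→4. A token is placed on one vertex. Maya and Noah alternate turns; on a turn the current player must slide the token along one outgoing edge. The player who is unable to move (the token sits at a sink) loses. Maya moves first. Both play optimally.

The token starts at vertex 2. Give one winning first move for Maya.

Move to 4.

Classify positions by backward induction: terminal positions (no move available) are L. From any other position, the mover wins iff some move reaches an L.
Every edge goes from a vertex to one that appears earlier in the order 4, 3, 1, 6, 5, 2, so processing vertices in that order labels each vertex after all of its successors.
4: no outgoing edge → L
3: W (go to 4, an L position)
1: W (go to 4, an L position)
6: W (go to 4, an L position)
5: L (options 1(W), 3(W) are all W)
2: W (go to 4, an L position)
From 2, the L positions reachable in one move are: 4.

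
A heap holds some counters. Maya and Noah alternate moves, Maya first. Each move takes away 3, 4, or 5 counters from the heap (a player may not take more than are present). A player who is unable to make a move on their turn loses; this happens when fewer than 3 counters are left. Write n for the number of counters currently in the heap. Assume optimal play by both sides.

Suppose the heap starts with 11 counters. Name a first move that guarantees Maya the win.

Remove 3, leaving 8.

Compute win/loss labels from the base case upward. A position with no move is L. Any other position is W if it can reach an L in one move, else L.
n=0: no move → L
n=1: no move → L
n=2: no move → L
n=3: →0(L), so W
n=4: →1(L), so W
n=5: →2(L), so W
n=6: →2(L), so W
n=7: →2(L), so W
n=8: →5(W), 4(W), 3(W) — all W, so L
n=9: →6(W), 5(W), 4(W) — all W, so L
n=10: →7(W), 6(W), 5(W) — all W, so L
n=11: →8(L), so W
From 11, the L positions reachable in one move are: 8.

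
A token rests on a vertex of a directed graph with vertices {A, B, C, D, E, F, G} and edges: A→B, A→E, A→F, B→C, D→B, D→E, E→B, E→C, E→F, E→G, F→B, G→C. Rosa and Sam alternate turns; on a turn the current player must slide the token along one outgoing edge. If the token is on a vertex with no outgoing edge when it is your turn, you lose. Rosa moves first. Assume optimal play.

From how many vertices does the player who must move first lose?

Use the standard recursion: the mover loses at a terminal position; elsewhere, the mover wins exactly when some move hands the opponent an L position.
Every edge goes from a vertex to one that appears earlier in the order C, B, F, G, E, D, A, so processing vertices in that order labels each vertex after all of its successors.
C: no outgoing edge → L
B: W (go to C, an L position)
F: L (sole option B(W) is W)
G: W (go to C, an L position)
E: W (go to F, an L position)
D: L (options E(W), B(W) are all W)
A: W (go to F, an L position)
The L vertices are C, D, F; that is 3 in all.

3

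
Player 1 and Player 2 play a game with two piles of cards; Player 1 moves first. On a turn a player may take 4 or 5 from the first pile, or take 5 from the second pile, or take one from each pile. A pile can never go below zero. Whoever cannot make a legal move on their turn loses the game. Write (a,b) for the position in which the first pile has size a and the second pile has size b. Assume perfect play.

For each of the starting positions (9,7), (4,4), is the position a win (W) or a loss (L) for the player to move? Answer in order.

Build the W/L table. Terminal = L. A non-terminal position is W if it has a move to some L; otherwise it is L.
No move ever increases a pile, so every position that can arise here has a ≤ 9 and b ≤ 7; it is enough to label the cells with 0 ≤ a ≤ 9 and 0 ≤ b ≤ 7.
Every move lowers a or b (never raises either), so fill the grid row by row in increasing a, and left to right within a row: each cell's successors are then already labelled.
      b=0  b=1  b=2  b=3  b=4  b=5  b=6  b=7
a=0:    L    L    L    L    L    W    W    W
a=1:    L    W    W    W    W    W    L    L
a=2:    L    W    L    L    L    W    L    W
a=3:    L    W    L    W    W    W    L    W
a=4:    W    W    W    W    W    L    L    W
a=5:    W    W    W    W    W    L    W    W
a=6:    W    L    W    W    W    L    W    W
a=7:    W    L    W    W    W    L    W    L
a=8:    W    L    W    L    L    W    W    L
a=9:    L    L    W    L    W    W    W    L
Cells with no legal move (terminal, hence L): (0,0), (0,1), (0,2), (0,3), (0,4), (1,0), (2,0), (3,0).
The remaining L cells, each justified by listing all of its moves:
(1,6): L (options (1,1)(W), (0,5)(W) are all W)
(1,7): L (options (1,2)(W), (0,6)(W) are all W)
(2,2): L (sole option (1,1)(W) is W)
(2,3): L (sole option (1,2)(W) is W)
(2,4): L (sole option (1,3)(W) is W)
(2,6): L (options (2,1)(W), (1,5)(W) are all W)
(3,2): L (sole option (2,1)(W) is W)
(3,6): L (options (3,1)(W), (2,5)(W) are all W)
(4,5): L (options (0,5)(W), (4,0)(W), (3,4)(W) are all W)
(4,6): L (options (0,6)(W), (4,1)(W), (3,5)(W) are all W)
(5,5): L (options (1,5)(W), (0,5)(W), (5,0)(W), (4,4)(W) are all W)
(6,1): L (options (2,1)(W), (1,1)(W), (5,0)(W) are all W)
(6,5): L (options (2,5)(W), (1,5)(W), (6,0)(W), (5,4)(W) are all W)
(7,1): L (options (3,1)(W), (2,1)(W), (6,0)(W) are all W)
(7,5): L (options (3,5)(W), (2,5)(W), (7,0)(W), (6,4)(W) are all W)
(7,7): L (options (3,7)(W), (2,7)(W), (7,2)(W), (6,6)(W) are all W)
(8,1): L (options (4,1)(W), (3,1)(W), (7,0)(W) are all W)
(8,3): L (options (4,3)(W), (3,3)(W), (7,2)(W) are all W)
(8,4): L (options (4,4)(W), (3,4)(W), (7,3)(W) are all W)
(8,7): L (options (4,7)(W), (3,7)(W), (8,2)(W), (7,6)(W) are all W)
(9,0): L (options (5,0)(W), (4,0)(W) are all W)
(9,1): L (options (5,1)(W), (4,1)(W), (8,0)(W) are all W)
(9,3): L (options (5,3)(W), (4,3)(W), (8,2)(W) are all W)
(9,7): L (options (5,7)(W), (4,7)(W), (9,2)(W), (8,6)(W) are all W)
Every other cell has at least one move into one of the L cells above, so it is W.
(9,7): one of the L cells justified above, so L
(4,4): the move to (0,4) reaches an L cell, so W

(9,7): L, (4,4): W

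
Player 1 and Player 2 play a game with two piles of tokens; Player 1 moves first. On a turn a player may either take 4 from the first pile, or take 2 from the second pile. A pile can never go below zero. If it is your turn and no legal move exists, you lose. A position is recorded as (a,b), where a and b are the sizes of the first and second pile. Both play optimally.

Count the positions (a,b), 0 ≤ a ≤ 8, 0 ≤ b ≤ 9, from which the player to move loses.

Classify positions by backward induction: terminal positions (no move available) are L. From any other position, the mover wins iff some move reaches an L.
Every move lowers a or b (never raises either), so fill the grid row by row in increasing a, and left to right within a row: each cell's successors are then already labelled.
      b=0  b=1  b=2  b=3  b=4  b=5  b=6  b=7  b=8  b=9
a=0:    L    L    W    W    L    L    W    W    L    L
a=1:    L    L    W    W    L    L    W    W    L    L
a=2:    L    L    W    W    L    L    W    W    L    L
a=3:    L    L    W    W    L    L    W    W    L    L
a=4:    W    W    L    L    W    W    L    L    W    W
a=5:    W    W    L    L    W    W    L    L    W    W
a=6:    W    W    L    L    W    W    L    L    W    W
a=7:    W    W    L    L    W    W    L    L    W    W
a=8:    L    L    W    W    L    L    W    W    L    L
Cells with no legal move (terminal, hence L): (0,0), (0,1), (1,0), (1,1), (2,0), (2,1), (3,0), (3,1).
The remaining L cells, each justified by listing all of its moves:
(0,4): →(0,2)(W) only, which is W, so L
(0,5): →(0,3)(W) only, which is W, so L
(0,8): →(0,6)(W) only, which is W, so L
(0,9): →(0,7)(W) only, which is W, so L
(1,4): →(1,2)(W) only, which is W, so L
(1,5): →(1,3)(W) only, which is W, so L
(1,8): →(1,6)(W) only, which is W, so L
(1,9): →(1,7)(W) only, which is W, so L
(2,4): →(2,2)(W) only, which is W, so L
(2,5): →(2,3)(W) only, which is W, so L
(2,8): →(2,6)(W) only, which is W, so L
(2,9): →(2,7)(W) only, which is W, so L
(3,4): →(3,2)(W) only, which is W, so L
(3,5): →(3,3)(W) only, which is W, so L
(3,8): →(3,6)(W) only, which is W, so L
(3,9): →(3,7)(W) only, which is W, so L
(4,2): →(0,2)(W), (4,0)(W) — all W, so L
(4,3): →(0,3)(W), (4,1)(W) — all W, so L
(4,6): →(0,6)(W), (4,4)(W) — all W, so L
(4,7): →(0,7)(W), (4,5)(W) — all W, so L
(5,2): →(1,2)(W), (5,0)(W) — all W, so L
(5,3): →(1,3)(W), (5,1)(W) — all W, so L
(5,6): →(1,6)(W), (5,4)(W) — all W, so L
(5,7): →(1,7)(W), (5,5)(W) — all W, so L
(6,2): →(2,2)(W), (6,0)(W) — all W, so L
(6,3): →(2,3)(W), (6,1)(W) — all W, so L
(6,6): →(2,6)(W), (6,4)(W) — all W, so L
(6,7): →(2,7)(W), (6,5)(W) — all W, so L
(7,2): →(3,2)(W), (7,0)(W) — all W, so L
(7,3): →(3,3)(W), (7,1)(W) — all W, so L
(7,6): →(3,6)(W), (7,4)(W) — all W, so L
(7,7): →(3,7)(W), (7,5)(W) — all W, so L
(8,0): →(4,0)(W) only, which is W, so L
(8,1): →(4,1)(W) only, which is W, so L
(8,4): →(4,4)(W), (8,2)(W) — all W, so L
(8,5): →(4,5)(W), (8,3)(W) — all W, so L
(8,8): →(4,8)(W), (8,6)(W) — all W, so L
(8,9): →(4,9)(W), (8,7)(W) — all W, so L
Every other cell has at least one move into one of the L cells above, so it is W.
L cells per row: a=0: 6, a=1: 6, a=2: 6, a=3: 6, a=4: 4, a=5: 4, a=6: 4, a=7: 4, a=8: 6; total 46.

46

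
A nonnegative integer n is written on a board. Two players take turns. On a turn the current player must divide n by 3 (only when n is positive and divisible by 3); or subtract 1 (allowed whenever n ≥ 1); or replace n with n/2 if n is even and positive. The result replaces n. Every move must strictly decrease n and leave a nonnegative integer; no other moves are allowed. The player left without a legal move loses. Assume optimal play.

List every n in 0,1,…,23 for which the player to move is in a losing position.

Label each position W (a win for the player to move) or L (a loss). A position with no legal move is L; any other position is W exactly when some move reaches an L, and L when every move reaches a W.
n=0: no move → L
n=1: can move to 0, which is L ⇒ W
n=2: the only move is to 1(W), a W ⇒ L
n=3: can move to 2, which is L ⇒ W
n=4: can move to 2, which is L ⇒ W
n=5: the only move is to 4(W), a W ⇒ L
n=6: can move to 2, which is L ⇒ W
n=7: the only move is to 6(W), a W ⇒ L
n=8: can move to 7, which is L ⇒ W
n=9: moves to 3(W), 8(W); every one is W ⇒ L
n=10: can move to 5, which is L ⇒ W
n=11: the only move is to 10(W), a W ⇒ L
n=12: can move to 11, which is L ⇒ W
n=13: the only move is to 12(W), a W ⇒ L
n=14: can move to 7, which is L ⇒ W
n=15: can move to 5, which is L ⇒ W
n=16: moves to 8(W), 15(W); every one is W ⇒ L
n=17: can move to 16, which is L ⇒ W
n=18: can move to 9, which is L ⇒ W
n=19: the only move is to 18(W), a W ⇒ L
n=20: can move to 19, which is L ⇒ W
n=21: can move to 7, which is L ⇒ W
n=22: can move to 11, which is L ⇒ W
n=23: the only move is to 22(W), a W ⇒ L
The losing starting values of n are exactly the entries labelled L in this table (10 of them).

0, 2, 5, 7, 9, 11, 13, 16, 19, 23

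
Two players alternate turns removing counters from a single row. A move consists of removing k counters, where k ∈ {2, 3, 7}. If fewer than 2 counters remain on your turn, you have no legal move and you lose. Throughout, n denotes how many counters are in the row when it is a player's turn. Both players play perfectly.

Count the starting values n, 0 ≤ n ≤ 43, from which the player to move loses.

18

Positions with no move are L. A position that does have a move is losing for the player to move precisely when every available move leads to a winning position for the opponent. Fill in the labels:
n=0: no move → L
n=1: no move → L
n=2: →0(L), so W
n=3: →1(L), so W
n=4: →1(L), so W
n=5: →3(W), 2(W) — all W, so L
n=6: →4(W), 3(W) — all W, so L
n=7: →5(L), so W
n=8: →6(L), so W
n=9: →6(L), so W
n=10: →8(W), 7(W), 3(W) — all W, so L
n=11: →9(W), 8(W), 4(W) — all W, so L
n=12: →10(L), so W
n=13: →11(L), so W
n=14: →11(L), so W
n=15: →13(W), 12(W), 8(W) — all W, so L
n=16: →14(W), 13(W), 9(W) — all W, so L
n=17: →15(L), so W
n=18: →16(L), so W
n=19: →16(L), so W
n=20: →18(W), 17(W), 13(W) — all W, so L
n=21: →19(W), 18(W), 14(W) — all W, so L
n=22: →20(L), so W
n=23: →21(L), so W
n=24: →21(L), so W
n=25: →23(W), 22(W), 18(W) — all W, so L
n=26: →24(W), 23(W), 19(W) — all W, so L
n=27: →25(L), so W
n=28: →26(L), so W
n=29: →26(L), so W
n=30: →28(W), 27(W), 23(W) — all W, so L
n=31: →29(W), 28(W), 24(W) — all W, so L
n=32: →30(L), so W
n=33: →31(L), so W
n=34: →31(L), so W
n=35: →33(W), 32(W), 28(W) — all W, so L
n=36: →34(W), 33(W), 29(W) — all W, so L
n=37: →35(L), so W
n=38: →36(L), so W
n=39: →36(L), so W
n=40: →38(W), 37(W), 33(W) — all W, so L
n=41: →39(W), 38(W), 34(W) — all W, so L
n=42: →40(L), so W
n=43: →41(L), so W
L entries with 0 ≤ n ≤ 43: n = 0, 1, 5, 6, 10, 11, 15, 16, 20, 21, 25, 26, 30, 31, 35, 36, 40, 41; that makes 18.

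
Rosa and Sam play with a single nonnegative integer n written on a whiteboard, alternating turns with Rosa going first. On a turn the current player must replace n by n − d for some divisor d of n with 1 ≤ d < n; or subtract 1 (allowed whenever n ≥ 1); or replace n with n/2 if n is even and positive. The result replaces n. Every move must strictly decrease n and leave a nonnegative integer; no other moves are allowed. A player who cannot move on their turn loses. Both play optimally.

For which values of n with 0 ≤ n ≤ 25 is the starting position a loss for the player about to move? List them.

Build the W/L table. Terminal = L. A non-terminal position is W if it has a move to some L; otherwise it is L.
n=0: no move → L
n=1: W (go to 0, an L position)
n=2: L (sole option 1(W) is W)
n=3: W (go to 2, an L position)
n=4: W (go to 2, an L position)
n=5: L (sole option 4(W) is W)
n=6: W (go to 5, an L position)
n=7: L (sole option 6(W) is W)
n=8: W (go to 7, an L position)
n=9: L (options 6(W), 8(W) are all W)
n=10: W (go to 5, an L position)
n=11: L (sole option 10(W) is W)
n=12: W (go to 9, an L position)
n=13: L (sole option 12(W) is W)
n=14: W (go to 7, an L position)
n=15: L (options 10(W), 12(W), 14(W) are all W)
n=16: W (go to 15, an L position)
n=17: L (sole option 16(W) is W)
n=18: W (go to 9, an L position)
n=19: L (sole option 18(W) is W)
n=20: W (go to 15, an L position)
n=21: L (options 14(W), 18(W), 20(W) are all W)
n=22: W (go to 11, an L position)
n=23: L (sole option 22(W) is W)
n=24: W (go to 21, an L position)
n=25: L (options 20(W), 24(W) are all W)
Reading off the rows marked L gives the requested list; there are 13 such values of n.

0, 2, 5, 7, 9, 11, 13, 15, 17, 19, 21, 23, 25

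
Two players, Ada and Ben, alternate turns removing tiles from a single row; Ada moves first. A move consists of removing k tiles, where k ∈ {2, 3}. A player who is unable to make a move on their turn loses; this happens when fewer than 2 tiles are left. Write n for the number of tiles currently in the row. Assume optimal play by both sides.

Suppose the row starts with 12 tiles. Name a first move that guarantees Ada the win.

Build the W/L table. Terminal = L. A non-terminal position is W if it has a move to some L; otherwise it is L.
n=0: no move → L
n=1: no move → L
n=2: W (go to 0, an L position)
n=3: W (go to 1, an L position)
n=4: W (go to 1, an L position)
n=5: L (options 3(W), 2(W) are all W)
n=6: L (options 4(W), 3(W) are all W)
n=7: W (go to 5, an L position)
n=8: W (go to 6, an L position)
n=9: W (go to 6, an L position)
n=10: L (options 8(W), 7(W) are all W)
n=11: L (options 9(W), 8(W) are all W)
n=12: W (go to 10, an L position)
From 12, the L positions reachable in one move are: 10.

Remove 2, leaving 10.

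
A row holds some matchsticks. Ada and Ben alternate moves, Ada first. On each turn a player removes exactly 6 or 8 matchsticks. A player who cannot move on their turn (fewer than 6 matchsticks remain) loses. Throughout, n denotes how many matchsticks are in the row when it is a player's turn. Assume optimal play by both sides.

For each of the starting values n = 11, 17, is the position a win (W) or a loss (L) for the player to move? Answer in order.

11: W, 17: L

Label each position W (a win for the player to move) or L (a loss). A position with no legal move is L; any other position is W exactly when some move reaches an L, and L when every move reaches a W.
n=0: no move → L
n=1: no move → L
n=2: no move → L
n=3: no move → L
n=4: no move → L
n=5: no move → L
n=6: W (go to 0, an L position)
n=7: W (go to 1, an L position)
n=8: W (go to 2, an L position)
n=9: W (go to 3, an L position)
n=10: W (go to 4, an L position)
n=11: W (go to 5, an L position)
n=12: W (go to 4, an L position)
n=13: W (go to 5, an L position)
n=14: L (options 8(W), 6(W) are all W)
n=15: L (options 9(W), 7(W) are all W)
n=16: L (options 10(W), 8(W) are all W)
n=17: L (options 11(W), 9(W) are all W)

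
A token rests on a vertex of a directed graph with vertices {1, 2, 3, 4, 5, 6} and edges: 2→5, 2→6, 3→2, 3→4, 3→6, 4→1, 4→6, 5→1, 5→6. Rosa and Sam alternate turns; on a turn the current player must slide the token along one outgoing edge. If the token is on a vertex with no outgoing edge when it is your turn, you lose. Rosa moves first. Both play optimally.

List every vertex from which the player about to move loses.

1, 6

Use the standard recursion: the mover loses at a terminal position; elsewhere, the mover wins exactly when some move hands the opponent an L position.
Every edge goes from a vertex to one that appears earlier in the order 6, 1, 5, 2, 4, 3, so processing vertices in that order labels each vertex after all of its successors.
6: no outgoing edge → L
1: no outgoing edge → L
5: W (go to 1, an L position)
2: W (go to 6, an L position)
4: W (go to 1, an L position)
3: W (go to 6, an L position)
The losing starting vertices are exactly the entries labelled L in this table (2 of them).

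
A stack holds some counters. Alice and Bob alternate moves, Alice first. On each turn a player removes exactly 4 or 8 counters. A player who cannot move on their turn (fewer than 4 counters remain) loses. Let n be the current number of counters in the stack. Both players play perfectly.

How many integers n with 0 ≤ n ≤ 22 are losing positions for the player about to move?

8

Use the standard recursion: the mover loses at a terminal position; elsewhere, the mover wins exactly when some move hands the opponent an L position.
n=0: no move → L
n=1: no move → L
n=2: no move → L
n=3: no move → L
n=4: can move to 0, which is L ⇒ W
n=5: can move to 1, which is L ⇒ W
n=6: can move to 2, which is L ⇒ W
n=7: can move to 3, which is L ⇒ W
n=8: can move to 0, which is L ⇒ W
n=9: can move to 1, which is L ⇒ W
n=10: can move to 2, which is L ⇒ W
n=11: can move to 3, which is L ⇒ W
n=12: moves to 8(W), 4(W); every one is W ⇒ L
n=13: moves to 9(W), 5(W); every one is W ⇒ L
n=14: moves to 10(W), 6(W); every one is W ⇒ L
n=15: moves to 11(W), 7(W); every one is W ⇒ L
n=16: can move to 12, which is L ⇒ W
n=17: can move to 13, which is L ⇒ W
n=18: can move to 14, which is L ⇒ W
n=19: can move to 15, which is L ⇒ W
n=20: can move to 12, which is L ⇒ W
n=21: can move to 13, which is L ⇒ W
n=22: can move to 14, which is L ⇒ W
L entries with 0 ≤ n ≤ 22: n = 0, 1, 2, 3, 12, 13, 14, 15; that makes 8.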